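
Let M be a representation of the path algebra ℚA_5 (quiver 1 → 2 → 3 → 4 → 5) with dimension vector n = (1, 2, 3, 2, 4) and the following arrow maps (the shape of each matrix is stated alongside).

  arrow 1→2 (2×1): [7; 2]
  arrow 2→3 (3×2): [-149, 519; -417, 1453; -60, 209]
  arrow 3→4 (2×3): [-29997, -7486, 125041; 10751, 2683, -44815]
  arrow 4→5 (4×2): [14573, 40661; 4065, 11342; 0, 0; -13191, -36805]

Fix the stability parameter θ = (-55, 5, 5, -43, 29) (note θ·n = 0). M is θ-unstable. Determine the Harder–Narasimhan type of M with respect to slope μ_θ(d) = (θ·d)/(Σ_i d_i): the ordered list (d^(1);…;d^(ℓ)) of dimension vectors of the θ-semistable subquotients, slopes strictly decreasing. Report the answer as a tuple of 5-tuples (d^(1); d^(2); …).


Via rank(M_{q-1}∘⋯∘M_p): M ≅ I[1,5], I[2,5], I[3,3], I[5,5]^2.
μ_θ-semistable layers: μ^(1)=29; μ^(2)=5; μ^(3)=-11; μ^(4)=-55

((0, 0, 0, 0, 4); (0, 0, 1, 0, 0); (0, 2, 2, 2, 0); (1, 0, 0, 0, 0))


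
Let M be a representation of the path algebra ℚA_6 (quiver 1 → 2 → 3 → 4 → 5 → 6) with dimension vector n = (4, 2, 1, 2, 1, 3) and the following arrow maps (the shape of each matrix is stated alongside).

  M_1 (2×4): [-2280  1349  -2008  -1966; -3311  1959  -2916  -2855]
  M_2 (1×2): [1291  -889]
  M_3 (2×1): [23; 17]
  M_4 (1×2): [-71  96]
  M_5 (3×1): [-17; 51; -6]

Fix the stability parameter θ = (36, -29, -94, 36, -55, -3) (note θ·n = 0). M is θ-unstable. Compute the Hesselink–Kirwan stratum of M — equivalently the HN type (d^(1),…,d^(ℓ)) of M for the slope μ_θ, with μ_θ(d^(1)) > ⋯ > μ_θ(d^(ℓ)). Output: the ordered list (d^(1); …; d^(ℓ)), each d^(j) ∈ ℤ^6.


Via rank(M_{q-1}∘⋯∘M_p): M ≅ I[1,1]^2, I[1,2], I[1,6], I[4,4], I[6,6]^2.
μ_θ-semistable layers: μ^(1)=36; μ^(2)=7/2; μ^(3)=-3; μ^(4)=-19/2; μ^(5)=-29

((2, 0, 0, 1, 0, 0); (1, 1, 0, 0, 0, 0); (0, 0, 0, 0, 0, 3); (0, 0, 0, 1, 1, 0); (1, 1, 1, 0, 0, 0))


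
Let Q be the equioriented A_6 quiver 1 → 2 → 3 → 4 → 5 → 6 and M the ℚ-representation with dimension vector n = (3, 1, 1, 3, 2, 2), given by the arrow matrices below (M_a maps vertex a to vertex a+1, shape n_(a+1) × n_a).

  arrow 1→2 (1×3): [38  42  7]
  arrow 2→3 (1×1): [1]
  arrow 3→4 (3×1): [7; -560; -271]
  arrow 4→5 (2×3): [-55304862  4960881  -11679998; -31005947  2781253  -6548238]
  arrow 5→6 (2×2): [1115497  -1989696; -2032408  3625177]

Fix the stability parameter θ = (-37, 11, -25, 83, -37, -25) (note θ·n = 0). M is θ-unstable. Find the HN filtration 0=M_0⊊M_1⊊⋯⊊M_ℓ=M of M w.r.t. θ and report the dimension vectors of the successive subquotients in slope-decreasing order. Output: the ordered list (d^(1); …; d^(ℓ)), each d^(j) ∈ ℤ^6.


Via rank(M_{q-1}∘⋯∘M_p): M ≅ I[1,1]^2, I[1,6], I[4,4], I[4,6].
μ_θ-semistable layers: μ^(1)=83; μ^(2)=7; μ^(3)=-7; μ^(4)=-37

((0, 0, 0, 1, 0, 0); (0, 0, 0, 2, 2, 2); (0, 1, 1, 0, 0, 0); (3, 0, 0, 0, 0, 0))


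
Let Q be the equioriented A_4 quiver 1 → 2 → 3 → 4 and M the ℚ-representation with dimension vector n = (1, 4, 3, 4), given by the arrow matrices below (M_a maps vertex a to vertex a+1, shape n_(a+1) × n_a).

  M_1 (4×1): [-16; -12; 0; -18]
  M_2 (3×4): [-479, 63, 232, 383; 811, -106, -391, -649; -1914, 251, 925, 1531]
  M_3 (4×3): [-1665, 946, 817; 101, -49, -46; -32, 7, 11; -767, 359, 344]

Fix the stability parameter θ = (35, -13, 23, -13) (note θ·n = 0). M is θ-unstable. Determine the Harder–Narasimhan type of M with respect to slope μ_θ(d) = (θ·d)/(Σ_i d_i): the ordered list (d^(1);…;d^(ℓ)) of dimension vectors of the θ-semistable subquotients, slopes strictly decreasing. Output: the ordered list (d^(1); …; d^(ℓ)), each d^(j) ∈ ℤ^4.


Barcode: M ≅ I[1,4], I[2,2], I[2,4]^2, I[4,4]. HN layers by μ_θ (3 steps, strictly decreasing):
  μ^(1)=8; μ^(2)=5; μ^(3)=-13

((1, 1, 1, 1); (0, 0, 2, 2); (0, 3, 0, 1))


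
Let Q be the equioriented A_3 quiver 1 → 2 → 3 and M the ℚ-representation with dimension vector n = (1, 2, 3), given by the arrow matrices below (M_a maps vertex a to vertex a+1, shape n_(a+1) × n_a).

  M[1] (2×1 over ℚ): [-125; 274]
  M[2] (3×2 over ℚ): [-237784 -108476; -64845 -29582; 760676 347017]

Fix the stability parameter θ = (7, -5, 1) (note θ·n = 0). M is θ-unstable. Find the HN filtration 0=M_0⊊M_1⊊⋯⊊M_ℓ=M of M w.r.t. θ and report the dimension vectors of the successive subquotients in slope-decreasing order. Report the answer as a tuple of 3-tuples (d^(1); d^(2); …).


Via rank(M_{q-1}∘⋯∘M_p): M ≅ I[1,3], I[2,3], I[3,3].
μ_θ-semistable layers: μ^(1)=1; μ^(2)=-5

((1, 1, 3); (0, 1, 0))


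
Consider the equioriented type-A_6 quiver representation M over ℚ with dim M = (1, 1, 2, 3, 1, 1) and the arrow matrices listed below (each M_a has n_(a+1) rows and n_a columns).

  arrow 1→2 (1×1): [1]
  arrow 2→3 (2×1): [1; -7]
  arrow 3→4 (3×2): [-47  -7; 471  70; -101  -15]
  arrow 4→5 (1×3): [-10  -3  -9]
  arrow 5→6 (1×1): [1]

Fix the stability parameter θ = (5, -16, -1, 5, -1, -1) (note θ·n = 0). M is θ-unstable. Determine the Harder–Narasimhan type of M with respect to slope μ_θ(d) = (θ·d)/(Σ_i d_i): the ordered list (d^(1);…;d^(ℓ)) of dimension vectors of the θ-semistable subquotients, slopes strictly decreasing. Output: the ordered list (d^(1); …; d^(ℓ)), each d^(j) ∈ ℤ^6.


Interval decomposition of M: I[1,6], I[3,4], I[4,4].
HN type (ℓ=4): μ^(1)=5; μ^(2)=1; μ^(3)=-1; μ^(4)=-11/2

((0, 0, 0, 2, 0, 0); (0, 0, 0, 1, 1, 1); (0, 0, 2, 0, 0, 0); (1, 1, 0, 0, 0, 0))


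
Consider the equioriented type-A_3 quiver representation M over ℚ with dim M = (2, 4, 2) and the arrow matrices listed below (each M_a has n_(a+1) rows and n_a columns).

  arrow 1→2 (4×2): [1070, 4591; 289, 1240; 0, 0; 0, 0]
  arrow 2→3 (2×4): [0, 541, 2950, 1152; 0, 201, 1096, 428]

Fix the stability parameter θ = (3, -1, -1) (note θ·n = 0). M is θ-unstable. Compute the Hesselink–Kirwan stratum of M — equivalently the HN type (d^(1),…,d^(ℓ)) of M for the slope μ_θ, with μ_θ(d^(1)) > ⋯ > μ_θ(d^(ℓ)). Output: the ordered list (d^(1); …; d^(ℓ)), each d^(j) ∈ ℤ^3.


Via rank(M_{q-1}∘⋯∘M_p): M ≅ I[1,2], I[1,3], I[2,2], I[2,3].
μ_θ-semistable layers: μ^(1)=1; μ^(2)=1/3; μ^(3)=-1

((1, 1, 0); (1, 1, 1); (0, 2, 1))


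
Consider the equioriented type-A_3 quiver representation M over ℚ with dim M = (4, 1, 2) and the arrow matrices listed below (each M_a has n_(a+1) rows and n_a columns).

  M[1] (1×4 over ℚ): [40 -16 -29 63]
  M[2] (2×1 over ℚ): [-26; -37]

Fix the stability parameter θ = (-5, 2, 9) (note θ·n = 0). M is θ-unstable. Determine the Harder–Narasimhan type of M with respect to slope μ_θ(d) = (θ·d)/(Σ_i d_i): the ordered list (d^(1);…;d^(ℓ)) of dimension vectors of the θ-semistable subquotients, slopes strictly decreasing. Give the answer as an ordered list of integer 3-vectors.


Via rank(M_{q-1}∘⋯∘M_p): M ≅ I[1,1]^3, I[1,3], I[3,3].
μ_θ-semistable layers: μ^(1)=9; μ^(2)=2; μ^(3)=-5

((0, 0, 2); (0, 1, 0); (4, 0, 0))


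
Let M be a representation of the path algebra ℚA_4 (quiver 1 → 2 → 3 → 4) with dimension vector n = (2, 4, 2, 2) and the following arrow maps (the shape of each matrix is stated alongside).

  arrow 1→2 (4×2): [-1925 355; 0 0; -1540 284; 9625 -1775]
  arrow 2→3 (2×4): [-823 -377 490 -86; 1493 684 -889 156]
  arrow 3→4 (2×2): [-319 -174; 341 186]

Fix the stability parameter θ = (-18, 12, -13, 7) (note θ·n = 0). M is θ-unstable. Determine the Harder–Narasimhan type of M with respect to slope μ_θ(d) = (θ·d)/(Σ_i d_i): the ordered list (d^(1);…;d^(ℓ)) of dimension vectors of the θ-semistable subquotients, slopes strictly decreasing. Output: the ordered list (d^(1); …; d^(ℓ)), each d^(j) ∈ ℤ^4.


Via rank(M_{q-1}∘⋯∘M_p): M ≅ I[1,1], I[1,4], I[2,2]^2, I[2,3], I[4,4].
μ_θ-semistable layers: μ^(1)=12; μ^(2)=7; μ^(3)=-1/2; μ^(4)=-18

((0, 2, 0, 0); (0, 0, 0, 2); (0, 2, 2, 0); (2, 0, 0, 0))


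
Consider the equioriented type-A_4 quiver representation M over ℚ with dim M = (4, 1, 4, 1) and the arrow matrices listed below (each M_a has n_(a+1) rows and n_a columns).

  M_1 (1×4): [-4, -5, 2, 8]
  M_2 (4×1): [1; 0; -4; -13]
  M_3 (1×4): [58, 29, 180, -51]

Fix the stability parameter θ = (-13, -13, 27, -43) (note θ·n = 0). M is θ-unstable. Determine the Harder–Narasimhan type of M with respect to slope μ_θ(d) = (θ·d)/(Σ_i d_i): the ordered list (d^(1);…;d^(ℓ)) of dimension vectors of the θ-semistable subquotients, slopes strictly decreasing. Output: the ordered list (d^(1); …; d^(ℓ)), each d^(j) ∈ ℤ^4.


Interval decomposition of M: I[1,1]^3, I[1,4], I[3,3]^3.
HN type (ℓ=3): μ^(1)=27; μ^(2)=-8; μ^(3)=-13

((0, 0, 3, 0); (0, 0, 1, 1); (4, 1, 0, 0))


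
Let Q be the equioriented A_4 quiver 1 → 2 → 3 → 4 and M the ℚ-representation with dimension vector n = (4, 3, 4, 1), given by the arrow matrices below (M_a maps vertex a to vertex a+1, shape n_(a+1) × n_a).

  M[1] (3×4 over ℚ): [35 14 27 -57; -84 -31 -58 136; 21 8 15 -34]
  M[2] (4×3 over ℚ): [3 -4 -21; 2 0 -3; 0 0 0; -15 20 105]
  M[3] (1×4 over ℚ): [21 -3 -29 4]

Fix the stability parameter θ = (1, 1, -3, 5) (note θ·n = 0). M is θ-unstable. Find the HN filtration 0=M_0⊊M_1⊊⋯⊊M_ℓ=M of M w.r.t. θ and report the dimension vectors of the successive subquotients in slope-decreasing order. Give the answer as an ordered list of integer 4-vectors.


Barcode: M ≅ I[1,1], I[1,2], I[1,3], I[1,4], I[3,3]^2. HN layers by μ_θ (4 steps, strictly decreasing):
  μ^(1)=5; μ^(2)=1; μ^(3)=-1/3; μ^(4)=-3

((0, 0, 0, 1); (2, 1, 0, 0); (2, 2, 2, 0); (0, 0, 2, 0))


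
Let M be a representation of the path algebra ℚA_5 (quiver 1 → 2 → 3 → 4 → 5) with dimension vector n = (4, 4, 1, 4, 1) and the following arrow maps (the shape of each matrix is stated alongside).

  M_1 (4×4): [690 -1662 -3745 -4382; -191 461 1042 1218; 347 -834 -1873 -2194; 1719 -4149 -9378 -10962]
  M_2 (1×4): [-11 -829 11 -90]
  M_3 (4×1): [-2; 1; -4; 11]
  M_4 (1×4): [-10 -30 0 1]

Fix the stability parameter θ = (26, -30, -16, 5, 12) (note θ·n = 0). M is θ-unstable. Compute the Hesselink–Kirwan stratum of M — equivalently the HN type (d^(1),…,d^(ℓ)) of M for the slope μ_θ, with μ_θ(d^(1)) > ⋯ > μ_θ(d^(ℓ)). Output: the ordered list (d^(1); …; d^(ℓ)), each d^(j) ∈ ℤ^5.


Barcode: M ≅ I[1,1], I[1,2]^2, I[1,5], I[2,2], I[4,4]^3. HN layers by μ_θ (6 steps, strictly decreasing):
  μ^(1)=26; μ^(2)=12; μ^(3)=5; μ^(4)=-2; μ^(5)=-20/3; μ^(6)=-30

((1, 0, 0, 0, 0); (0, 0, 0, 0, 1); (0, 0, 0, 4, 0); (2, 2, 0, 0, 0); (1, 1, 1, 0, 0); (0, 1, 0, 0, 0))


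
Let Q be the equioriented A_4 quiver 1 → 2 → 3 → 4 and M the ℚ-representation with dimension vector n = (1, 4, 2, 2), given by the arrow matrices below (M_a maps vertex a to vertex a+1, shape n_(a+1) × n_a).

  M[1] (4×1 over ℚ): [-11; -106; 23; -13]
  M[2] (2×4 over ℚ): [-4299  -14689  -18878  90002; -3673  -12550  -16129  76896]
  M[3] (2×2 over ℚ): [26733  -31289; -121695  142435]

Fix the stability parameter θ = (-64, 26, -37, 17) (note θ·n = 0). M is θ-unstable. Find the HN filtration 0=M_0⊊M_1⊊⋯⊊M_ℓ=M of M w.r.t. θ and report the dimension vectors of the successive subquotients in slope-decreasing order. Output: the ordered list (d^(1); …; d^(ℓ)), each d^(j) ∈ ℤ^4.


Via rank(M_{q-1}∘⋯∘M_p): M ≅ I[1,4], I[2,2]^2, I[2,3], I[4,4].
μ_θ-semistable layers: μ^(1)=26; μ^(2)=17; μ^(3)=-11/2; μ^(4)=-64

((0, 2, 0, 0); (0, 0, 0, 2); (0, 2, 2, 0); (1, 0, 0, 0))


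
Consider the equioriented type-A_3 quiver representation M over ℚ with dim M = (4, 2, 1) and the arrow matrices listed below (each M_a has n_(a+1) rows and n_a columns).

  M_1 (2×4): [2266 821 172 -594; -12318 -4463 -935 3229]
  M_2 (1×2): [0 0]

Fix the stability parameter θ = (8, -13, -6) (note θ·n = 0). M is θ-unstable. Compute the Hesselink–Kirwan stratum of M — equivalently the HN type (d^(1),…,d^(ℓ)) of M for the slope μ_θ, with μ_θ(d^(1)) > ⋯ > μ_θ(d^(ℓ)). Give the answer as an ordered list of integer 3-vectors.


Via rank(M_{q-1}∘⋯∘M_p): M ≅ I[1,1]^2, I[1,2]^2, I[3,3].
μ_θ-semistable layers: μ^(1)=8; μ^(2)=-5/2; μ^(3)=-6

((2, 0, 0); (2, 2, 0); (0, 0, 1))


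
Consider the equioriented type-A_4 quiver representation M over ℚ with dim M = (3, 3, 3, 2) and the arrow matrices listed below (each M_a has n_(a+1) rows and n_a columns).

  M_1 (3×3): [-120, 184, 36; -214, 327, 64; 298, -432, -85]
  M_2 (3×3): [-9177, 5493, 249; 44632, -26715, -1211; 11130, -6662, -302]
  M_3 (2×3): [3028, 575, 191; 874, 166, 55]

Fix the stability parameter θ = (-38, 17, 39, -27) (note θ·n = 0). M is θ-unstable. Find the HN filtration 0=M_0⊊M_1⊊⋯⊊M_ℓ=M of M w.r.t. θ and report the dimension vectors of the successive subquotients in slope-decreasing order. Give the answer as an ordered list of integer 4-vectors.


Interval decomposition of M: I[1,1], I[1,2], I[1,4], I[2,3], I[3,4].
HN type (ℓ=5): μ^(1)=39; μ^(2)=17; μ^(3)=29/3; μ^(4)=6; μ^(5)=-38

((0, 0, 1, 0); (0, 2, 0, 0); (0, 1, 1, 1); (0, 0, 1, 1); (3, 0, 0, 0))


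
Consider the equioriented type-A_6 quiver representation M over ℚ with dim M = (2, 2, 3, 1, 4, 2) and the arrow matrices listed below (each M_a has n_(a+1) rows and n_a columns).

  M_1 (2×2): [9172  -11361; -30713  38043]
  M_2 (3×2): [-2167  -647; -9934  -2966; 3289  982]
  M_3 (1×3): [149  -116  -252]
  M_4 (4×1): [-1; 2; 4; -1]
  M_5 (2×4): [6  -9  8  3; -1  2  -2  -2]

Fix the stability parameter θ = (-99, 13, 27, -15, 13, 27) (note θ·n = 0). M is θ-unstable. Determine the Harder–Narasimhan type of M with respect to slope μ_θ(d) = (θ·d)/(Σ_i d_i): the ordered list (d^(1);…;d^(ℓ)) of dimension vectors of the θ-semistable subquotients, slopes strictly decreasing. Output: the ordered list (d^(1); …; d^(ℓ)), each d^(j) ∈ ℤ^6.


Via rank(M_{q-1}∘⋯∘M_p): M ≅ I[1,3], I[1,6], I[3,3], I[5,5]^2, I[5,6].
μ_θ-semistable layers: μ^(1)=27; μ^(2)=13; μ^(3)=25/3; μ^(4)=-99

((0, 0, 2, 0, 0, 2); (0, 1, 0, 0, 4, 0); (0, 1, 1, 1, 0, 0); (2, 0, 0, 0, 0, 0))


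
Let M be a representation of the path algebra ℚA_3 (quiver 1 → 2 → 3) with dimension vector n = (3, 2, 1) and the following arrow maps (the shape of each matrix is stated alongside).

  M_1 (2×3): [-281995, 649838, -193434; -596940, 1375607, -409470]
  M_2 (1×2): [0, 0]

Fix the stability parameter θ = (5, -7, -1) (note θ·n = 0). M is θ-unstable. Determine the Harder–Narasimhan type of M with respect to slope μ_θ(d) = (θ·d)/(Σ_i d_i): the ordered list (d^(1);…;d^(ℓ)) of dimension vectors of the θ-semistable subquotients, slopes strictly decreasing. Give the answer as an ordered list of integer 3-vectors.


Barcode: M ≅ I[1,1], I[1,2]^2, I[3,3]. HN layers by μ_θ (2 steps, strictly decreasing):
  μ^(1)=5; μ^(2)=-1

((1, 0, 0); (2, 2, 1))


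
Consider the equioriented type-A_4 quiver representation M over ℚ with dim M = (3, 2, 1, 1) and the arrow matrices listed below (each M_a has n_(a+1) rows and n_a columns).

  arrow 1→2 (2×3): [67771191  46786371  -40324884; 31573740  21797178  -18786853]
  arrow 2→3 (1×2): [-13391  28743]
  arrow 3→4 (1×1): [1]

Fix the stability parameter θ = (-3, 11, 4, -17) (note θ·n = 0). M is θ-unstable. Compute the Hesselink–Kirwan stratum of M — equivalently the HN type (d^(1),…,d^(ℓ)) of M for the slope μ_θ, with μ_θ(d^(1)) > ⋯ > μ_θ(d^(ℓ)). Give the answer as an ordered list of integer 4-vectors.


Via rank(M_{q-1}∘⋯∘M_p): M ≅ I[1,1], I[1,2], I[1,4].
μ_θ-semistable layers: μ^(1)=11; μ^(2)=-2/3; μ^(3)=-3

((0, 1, 0, 0); (0, 1, 1, 1); (3, 0, 0, 0))


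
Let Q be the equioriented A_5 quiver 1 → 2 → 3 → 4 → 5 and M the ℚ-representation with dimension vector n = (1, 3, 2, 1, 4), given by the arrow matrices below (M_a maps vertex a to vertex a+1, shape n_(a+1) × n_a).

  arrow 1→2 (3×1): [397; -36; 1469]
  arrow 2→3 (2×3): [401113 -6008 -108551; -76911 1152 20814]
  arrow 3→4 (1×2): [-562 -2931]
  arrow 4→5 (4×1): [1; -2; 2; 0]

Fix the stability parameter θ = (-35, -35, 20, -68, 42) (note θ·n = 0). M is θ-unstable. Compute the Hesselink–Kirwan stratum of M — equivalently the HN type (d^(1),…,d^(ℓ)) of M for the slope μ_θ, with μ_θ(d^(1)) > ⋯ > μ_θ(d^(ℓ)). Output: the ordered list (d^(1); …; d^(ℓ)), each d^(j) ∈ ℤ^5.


Via rank(M_{q-1}∘⋯∘M_p): M ≅ I[1,5], I[2,2], I[2,3], I[5,5]^3.
μ_θ-semistable layers: μ^(1)=42; μ^(2)=20; μ^(3)=-24; μ^(4)=-35

((0, 0, 0, 0, 4); (0, 0, 1, 0, 0); (0, 0, 1, 1, 0); (1, 3, 0, 0, 0))


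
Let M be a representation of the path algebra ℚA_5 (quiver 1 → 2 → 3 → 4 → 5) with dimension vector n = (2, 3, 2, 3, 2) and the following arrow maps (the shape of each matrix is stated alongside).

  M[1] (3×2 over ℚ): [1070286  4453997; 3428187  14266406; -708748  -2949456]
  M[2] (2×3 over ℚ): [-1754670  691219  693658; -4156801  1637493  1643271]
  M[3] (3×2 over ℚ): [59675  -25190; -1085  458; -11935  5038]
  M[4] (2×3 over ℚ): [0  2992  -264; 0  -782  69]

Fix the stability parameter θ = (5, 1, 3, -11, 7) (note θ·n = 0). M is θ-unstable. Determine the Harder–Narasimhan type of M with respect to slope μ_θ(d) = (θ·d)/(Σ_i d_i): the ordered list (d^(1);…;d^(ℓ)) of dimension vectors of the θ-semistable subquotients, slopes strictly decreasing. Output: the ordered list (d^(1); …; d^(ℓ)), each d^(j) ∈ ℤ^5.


Barcode: M ≅ I[1,3], I[1,5], I[2,2], I[4,4]^2, I[5,5]. HN layers by μ_θ (5 steps, strictly decreasing):
  μ^(1)=7; μ^(2)=3; μ^(3)=1; μ^(4)=-1/2; μ^(5)=-11

((0, 0, 0, 0, 2); (1, 1, 1, 0, 0); (0, 1, 0, 0, 0); (1, 1, 1, 1, 0); (0, 0, 0, 2, 0))


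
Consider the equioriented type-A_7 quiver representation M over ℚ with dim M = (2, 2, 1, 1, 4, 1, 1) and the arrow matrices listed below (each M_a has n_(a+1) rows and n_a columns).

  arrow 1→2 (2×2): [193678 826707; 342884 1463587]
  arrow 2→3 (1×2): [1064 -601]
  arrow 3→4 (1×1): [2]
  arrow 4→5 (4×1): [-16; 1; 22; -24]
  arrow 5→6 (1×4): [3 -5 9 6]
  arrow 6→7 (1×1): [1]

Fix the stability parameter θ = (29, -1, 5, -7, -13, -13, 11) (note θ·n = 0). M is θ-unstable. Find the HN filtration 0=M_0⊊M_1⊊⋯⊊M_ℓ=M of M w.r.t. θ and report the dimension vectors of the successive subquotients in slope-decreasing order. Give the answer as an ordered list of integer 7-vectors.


Barcode: M ≅ I[1,2], I[1,7], I[5,5]^3. HN layers by μ_θ (4 steps, strictly decreasing):
  μ^(1)=14; μ^(2)=11; μ^(3)=0; μ^(4)=-13

((1, 1, 0, 0, 0, 0, 0); (0, 0, 0, 0, 0, 0, 1); (1, 1, 1, 1, 1, 1, 0); (0, 0, 0, 0, 3, 0, 0))


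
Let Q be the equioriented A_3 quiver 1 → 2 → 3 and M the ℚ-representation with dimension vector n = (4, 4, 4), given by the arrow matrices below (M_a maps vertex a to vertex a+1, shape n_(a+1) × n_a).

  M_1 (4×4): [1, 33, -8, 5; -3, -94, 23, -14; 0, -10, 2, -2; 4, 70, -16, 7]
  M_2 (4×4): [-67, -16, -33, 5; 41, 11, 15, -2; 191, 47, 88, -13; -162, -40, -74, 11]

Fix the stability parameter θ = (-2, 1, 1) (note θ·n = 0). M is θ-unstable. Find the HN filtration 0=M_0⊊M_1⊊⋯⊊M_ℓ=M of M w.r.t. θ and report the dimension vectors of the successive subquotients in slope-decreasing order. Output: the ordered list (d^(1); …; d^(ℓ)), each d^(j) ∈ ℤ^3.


Barcode: M ≅ I[1,1], I[1,3]^3, I[2,3]. HN layers by μ_θ (2 steps, strictly decreasing):
  μ^(1)=1; μ^(2)=-2

((0, 4, 4); (4, 0, 0))


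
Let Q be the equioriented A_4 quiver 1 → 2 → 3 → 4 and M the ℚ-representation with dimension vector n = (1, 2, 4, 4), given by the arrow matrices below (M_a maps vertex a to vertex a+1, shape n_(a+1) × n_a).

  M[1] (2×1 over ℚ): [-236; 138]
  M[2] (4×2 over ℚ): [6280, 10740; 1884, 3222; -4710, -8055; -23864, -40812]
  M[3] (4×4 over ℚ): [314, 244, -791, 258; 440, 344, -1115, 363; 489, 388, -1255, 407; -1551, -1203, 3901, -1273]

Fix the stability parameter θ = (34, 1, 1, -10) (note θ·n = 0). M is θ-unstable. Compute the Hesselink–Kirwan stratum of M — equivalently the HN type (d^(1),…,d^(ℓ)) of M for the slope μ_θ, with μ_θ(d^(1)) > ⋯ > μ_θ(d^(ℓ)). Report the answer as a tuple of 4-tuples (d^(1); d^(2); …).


Via rank(M_{q-1}∘⋯∘M_p): M ≅ I[1,4], I[2,2], I[3,4]^3.
μ_θ-semistable layers: μ^(1)=13/2; μ^(2)=1; μ^(3)=-9/2

((1, 1, 1, 1); (0, 1, 0, 0); (0, 0, 3, 3))


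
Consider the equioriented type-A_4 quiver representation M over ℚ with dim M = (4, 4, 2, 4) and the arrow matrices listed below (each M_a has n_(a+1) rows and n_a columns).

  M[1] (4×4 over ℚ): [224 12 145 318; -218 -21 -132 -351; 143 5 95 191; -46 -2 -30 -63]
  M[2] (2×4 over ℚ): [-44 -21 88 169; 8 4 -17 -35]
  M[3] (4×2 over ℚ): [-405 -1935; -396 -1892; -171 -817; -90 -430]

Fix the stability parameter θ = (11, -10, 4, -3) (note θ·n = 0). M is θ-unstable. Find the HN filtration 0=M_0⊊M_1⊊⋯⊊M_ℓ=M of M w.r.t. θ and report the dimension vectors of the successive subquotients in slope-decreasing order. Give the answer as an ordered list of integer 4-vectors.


Barcode: M ≅ I[1,2]^2, I[1,3], I[1,4], I[4,4]^3. HN layers by μ_θ (3 steps, strictly decreasing):
  μ^(1)=4; μ^(2)=1/2; μ^(3)=-3

((0, 0, 1, 0); (4, 4, 1, 1); (0, 0, 0, 3))


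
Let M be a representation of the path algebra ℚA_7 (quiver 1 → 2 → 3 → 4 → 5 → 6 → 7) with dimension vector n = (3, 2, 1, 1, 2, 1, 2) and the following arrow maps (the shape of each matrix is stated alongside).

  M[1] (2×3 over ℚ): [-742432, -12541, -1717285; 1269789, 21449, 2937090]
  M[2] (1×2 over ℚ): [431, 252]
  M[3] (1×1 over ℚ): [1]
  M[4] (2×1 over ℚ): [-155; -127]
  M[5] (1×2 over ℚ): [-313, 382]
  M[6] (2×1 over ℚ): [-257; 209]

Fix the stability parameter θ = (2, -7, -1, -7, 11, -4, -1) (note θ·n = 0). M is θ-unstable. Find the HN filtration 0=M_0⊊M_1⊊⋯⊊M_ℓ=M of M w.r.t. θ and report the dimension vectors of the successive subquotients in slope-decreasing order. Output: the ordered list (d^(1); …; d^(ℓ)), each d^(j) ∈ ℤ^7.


Via rank(M_{q-1}∘⋯∘M_p): M ≅ I[1,1], I[1,2], I[1,7], I[5,5], I[7,7].
μ_θ-semistable layers: μ^(1)=11; μ^(2)=2; μ^(3)=-1; μ^(4)=-5/2; μ^(5)=-13/4

((0, 0, 0, 0, 1, 0, 0); (1, 0, 0, 0, 1, 1, 1); (0, 0, 0, 0, 0, 0, 1); (1, 1, 0, 0, 0, 0, 0); (1, 1, 1, 1, 0, 0, 0))


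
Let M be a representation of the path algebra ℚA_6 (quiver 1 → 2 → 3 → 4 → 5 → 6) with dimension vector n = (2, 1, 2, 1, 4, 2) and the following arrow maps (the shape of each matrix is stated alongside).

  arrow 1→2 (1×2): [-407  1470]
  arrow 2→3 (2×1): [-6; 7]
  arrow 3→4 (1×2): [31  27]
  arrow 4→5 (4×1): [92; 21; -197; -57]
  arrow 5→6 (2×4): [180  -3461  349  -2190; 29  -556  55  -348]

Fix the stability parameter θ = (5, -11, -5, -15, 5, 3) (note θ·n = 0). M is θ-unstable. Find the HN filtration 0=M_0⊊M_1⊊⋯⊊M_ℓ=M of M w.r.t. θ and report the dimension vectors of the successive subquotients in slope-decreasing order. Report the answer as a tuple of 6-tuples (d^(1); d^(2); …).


Barcode: M ≅ I[1,1], I[1,6], I[3,3], I[5,5]^2, I[5,6]. HN layers by μ_θ (4 steps, strictly decreasing):
  μ^(1)=5; μ^(2)=4; μ^(3)=-5; μ^(4)=-13/2

((1, 0, 0, 0, 2, 0); (0, 0, 0, 0, 2, 2); (0, 0, 1, 0, 0, 0); (1, 1, 1, 1, 0, 0))


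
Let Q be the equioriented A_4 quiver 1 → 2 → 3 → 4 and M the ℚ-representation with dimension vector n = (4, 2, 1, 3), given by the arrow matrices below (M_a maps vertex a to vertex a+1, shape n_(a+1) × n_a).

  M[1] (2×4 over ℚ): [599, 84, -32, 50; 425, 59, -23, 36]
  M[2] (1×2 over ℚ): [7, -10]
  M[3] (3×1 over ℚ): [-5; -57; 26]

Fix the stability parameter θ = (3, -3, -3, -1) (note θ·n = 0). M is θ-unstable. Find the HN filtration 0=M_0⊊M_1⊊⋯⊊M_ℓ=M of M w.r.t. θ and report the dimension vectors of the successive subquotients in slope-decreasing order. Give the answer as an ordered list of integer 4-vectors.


Interval decomposition of M: I[1,1]^2, I[1,2], I[1,4], I[4,4]^2.
HN type (ℓ=3): μ^(1)=3; μ^(2)=0; μ^(3)=-1

((2, 0, 0, 0); (1, 1, 0, 0); (1, 1, 1, 3))


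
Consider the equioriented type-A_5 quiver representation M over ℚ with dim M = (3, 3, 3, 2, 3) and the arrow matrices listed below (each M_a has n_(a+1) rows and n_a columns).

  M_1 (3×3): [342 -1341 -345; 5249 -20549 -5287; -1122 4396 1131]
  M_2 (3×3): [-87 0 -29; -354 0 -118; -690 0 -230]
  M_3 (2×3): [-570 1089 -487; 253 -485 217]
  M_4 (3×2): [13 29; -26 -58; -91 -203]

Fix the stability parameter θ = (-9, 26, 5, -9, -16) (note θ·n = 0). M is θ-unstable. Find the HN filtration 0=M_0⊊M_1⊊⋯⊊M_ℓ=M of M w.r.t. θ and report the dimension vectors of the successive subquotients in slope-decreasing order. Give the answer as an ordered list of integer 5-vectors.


Interval decomposition of M: I[1,2]^2, I[1,5], I[3,3], I[3,4], I[5,5]^2.
HN type (ℓ=6): μ^(1)=26; μ^(2)=5; μ^(3)=3/2; μ^(4)=-2; μ^(5)=-9; μ^(6)=-16

((0, 2, 0, 0, 0); (0, 0, 1, 0, 0); (0, 1, 1, 1, 1); (0, 0, 1, 1, 0); (3, 0, 0, 0, 0); (0, 0, 0, 0, 2))


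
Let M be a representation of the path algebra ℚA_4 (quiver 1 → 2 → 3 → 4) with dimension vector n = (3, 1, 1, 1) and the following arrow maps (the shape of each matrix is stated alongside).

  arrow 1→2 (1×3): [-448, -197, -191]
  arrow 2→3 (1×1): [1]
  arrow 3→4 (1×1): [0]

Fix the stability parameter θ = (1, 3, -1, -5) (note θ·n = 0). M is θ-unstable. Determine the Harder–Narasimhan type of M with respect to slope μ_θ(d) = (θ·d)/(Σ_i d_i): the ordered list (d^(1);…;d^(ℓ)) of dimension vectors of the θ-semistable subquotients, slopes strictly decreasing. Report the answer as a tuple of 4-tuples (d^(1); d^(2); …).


Via rank(M_{q-1}∘⋯∘M_p): M ≅ I[1,1]^2, I[1,3], I[4,4].
μ_θ-semistable layers: μ^(1)=1; μ^(2)=-5

((3, 1, 1, 0); (0, 0, 0, 1))


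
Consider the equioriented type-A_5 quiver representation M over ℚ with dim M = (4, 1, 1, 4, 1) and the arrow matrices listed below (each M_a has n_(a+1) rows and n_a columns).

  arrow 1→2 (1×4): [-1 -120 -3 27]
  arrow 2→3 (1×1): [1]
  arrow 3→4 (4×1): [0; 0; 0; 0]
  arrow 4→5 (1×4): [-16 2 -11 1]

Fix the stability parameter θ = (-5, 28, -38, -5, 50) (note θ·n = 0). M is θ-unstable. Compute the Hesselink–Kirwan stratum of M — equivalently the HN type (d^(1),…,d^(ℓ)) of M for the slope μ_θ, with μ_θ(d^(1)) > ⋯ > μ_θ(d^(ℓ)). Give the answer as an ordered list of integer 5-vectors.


Interval decomposition of M: I[1,1]^3, I[1,3], I[4,4]^3, I[4,5].
HN type (ℓ=2): μ^(1)=50; μ^(2)=-5

((0, 0, 0, 0, 1); (4, 1, 1, 4, 0))


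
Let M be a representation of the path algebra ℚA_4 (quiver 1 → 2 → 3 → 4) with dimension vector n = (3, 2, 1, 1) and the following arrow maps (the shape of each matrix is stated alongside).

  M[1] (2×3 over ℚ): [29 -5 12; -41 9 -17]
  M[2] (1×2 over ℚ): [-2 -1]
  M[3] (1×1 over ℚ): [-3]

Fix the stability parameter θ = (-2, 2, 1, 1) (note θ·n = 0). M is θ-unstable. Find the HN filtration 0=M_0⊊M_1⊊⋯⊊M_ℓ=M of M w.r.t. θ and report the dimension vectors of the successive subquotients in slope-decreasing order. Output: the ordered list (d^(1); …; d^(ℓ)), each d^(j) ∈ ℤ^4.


Interval decomposition of M: I[1,1], I[1,2], I[1,4].
HN type (ℓ=3): μ^(1)=2; μ^(2)=4/3; μ^(3)=-2

((0, 1, 0, 0); (0, 1, 1, 1); (3, 0, 0, 0))


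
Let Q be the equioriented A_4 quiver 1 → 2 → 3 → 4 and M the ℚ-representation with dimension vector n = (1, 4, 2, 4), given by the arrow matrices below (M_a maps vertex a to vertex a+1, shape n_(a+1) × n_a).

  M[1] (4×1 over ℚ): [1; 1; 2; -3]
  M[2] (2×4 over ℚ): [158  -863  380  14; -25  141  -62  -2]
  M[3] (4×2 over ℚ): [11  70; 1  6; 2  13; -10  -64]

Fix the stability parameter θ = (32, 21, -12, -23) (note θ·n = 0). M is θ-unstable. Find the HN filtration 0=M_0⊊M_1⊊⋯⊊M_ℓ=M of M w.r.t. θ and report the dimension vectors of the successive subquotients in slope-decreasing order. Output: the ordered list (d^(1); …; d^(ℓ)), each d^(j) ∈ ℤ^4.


Interval decomposition of M: I[1,4], I[2,2]^2, I[2,4], I[4,4]^2.
HN type (ℓ=4): μ^(1)=21; μ^(2)=9/2; μ^(3)=-14/3; μ^(4)=-23

((0, 2, 0, 0); (1, 1, 1, 1); (0, 1, 1, 1); (0, 0, 0, 2))


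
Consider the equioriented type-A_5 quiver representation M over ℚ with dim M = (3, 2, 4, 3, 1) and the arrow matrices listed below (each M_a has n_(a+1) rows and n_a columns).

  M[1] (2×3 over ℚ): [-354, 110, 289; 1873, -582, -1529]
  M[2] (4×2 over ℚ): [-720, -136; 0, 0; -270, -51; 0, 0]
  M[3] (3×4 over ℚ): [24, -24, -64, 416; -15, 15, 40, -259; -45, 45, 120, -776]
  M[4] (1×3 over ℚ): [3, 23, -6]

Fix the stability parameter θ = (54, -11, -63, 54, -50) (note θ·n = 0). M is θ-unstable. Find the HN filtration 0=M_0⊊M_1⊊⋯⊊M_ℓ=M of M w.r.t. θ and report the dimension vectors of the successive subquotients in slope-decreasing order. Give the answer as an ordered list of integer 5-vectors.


Via rank(M_{q-1}∘⋯∘M_p): M ≅ I[1,1], I[1,2], I[1,3], I[3,3], I[3,4], I[3,5], I[4,4].
μ_θ-semistable layers: μ^(1)=54; μ^(2)=43/2; μ^(3)=2; μ^(4)=-20/3; μ^(5)=-63

((1, 0, 0, 2, 0); (1, 1, 0, 0, 0); (0, 0, 0, 1, 1); (1, 1, 1, 0, 0); (0, 0, 3, 0, 0))


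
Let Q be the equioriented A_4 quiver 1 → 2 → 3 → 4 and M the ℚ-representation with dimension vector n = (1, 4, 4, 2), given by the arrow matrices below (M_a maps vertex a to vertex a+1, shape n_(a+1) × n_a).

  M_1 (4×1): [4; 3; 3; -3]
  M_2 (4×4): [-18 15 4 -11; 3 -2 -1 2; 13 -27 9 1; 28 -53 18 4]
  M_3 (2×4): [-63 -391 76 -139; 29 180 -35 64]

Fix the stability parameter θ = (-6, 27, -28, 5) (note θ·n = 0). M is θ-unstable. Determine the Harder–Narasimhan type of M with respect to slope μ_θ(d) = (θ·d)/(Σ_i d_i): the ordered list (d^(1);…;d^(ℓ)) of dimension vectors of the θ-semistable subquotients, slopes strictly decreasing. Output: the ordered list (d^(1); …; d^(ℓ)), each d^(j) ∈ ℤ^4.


Interval decomposition of M: I[1,4], I[2,3]^2, I[2,4].
HN type (ℓ=3): μ^(1)=5; μ^(2)=-1/2; μ^(3)=-6

((0, 0, 0, 2); (0, 4, 4, 0); (1, 0, 0, 0))


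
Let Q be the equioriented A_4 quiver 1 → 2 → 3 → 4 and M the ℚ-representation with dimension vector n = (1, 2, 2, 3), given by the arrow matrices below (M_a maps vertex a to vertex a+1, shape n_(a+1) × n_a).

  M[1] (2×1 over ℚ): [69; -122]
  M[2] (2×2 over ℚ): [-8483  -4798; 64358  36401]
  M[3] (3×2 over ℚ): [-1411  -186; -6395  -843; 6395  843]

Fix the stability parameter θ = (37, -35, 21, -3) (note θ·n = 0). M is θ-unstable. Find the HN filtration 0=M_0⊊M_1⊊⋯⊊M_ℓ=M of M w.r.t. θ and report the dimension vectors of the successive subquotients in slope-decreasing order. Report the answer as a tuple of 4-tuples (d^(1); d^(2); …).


Barcode: M ≅ I[1,4], I[2,4], I[4,4]. HN layers by μ_θ (4 steps, strictly decreasing):
  μ^(1)=9; μ^(2)=1; μ^(3)=-3; μ^(4)=-35

((0, 0, 2, 2); (1, 1, 0, 0); (0, 0, 0, 1); (0, 1, 0, 0))


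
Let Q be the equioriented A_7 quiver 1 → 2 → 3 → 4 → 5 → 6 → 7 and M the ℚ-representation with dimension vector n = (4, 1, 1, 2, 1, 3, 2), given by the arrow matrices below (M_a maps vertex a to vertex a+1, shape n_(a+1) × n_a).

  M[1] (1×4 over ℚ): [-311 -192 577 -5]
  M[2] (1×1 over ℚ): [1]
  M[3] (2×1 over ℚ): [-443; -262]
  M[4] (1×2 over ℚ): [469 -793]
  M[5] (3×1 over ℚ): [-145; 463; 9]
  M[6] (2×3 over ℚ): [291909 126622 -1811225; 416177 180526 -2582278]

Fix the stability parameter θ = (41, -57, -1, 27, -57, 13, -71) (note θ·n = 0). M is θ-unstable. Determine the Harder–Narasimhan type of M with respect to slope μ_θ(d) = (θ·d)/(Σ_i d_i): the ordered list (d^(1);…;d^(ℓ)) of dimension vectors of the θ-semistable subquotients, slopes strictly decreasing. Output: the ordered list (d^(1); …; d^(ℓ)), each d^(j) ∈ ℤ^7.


Via rank(M_{q-1}∘⋯∘M_p): M ≅ I[1,1]^3, I[1,7], I[4,4], I[6,6], I[6,7].
μ_θ-semistable layers: μ^(1)=41; μ^(2)=27; μ^(3)=13; μ^(4)=-15; μ^(5)=-29

((3, 0, 0, 0, 0, 0, 0); (0, 0, 0, 1, 0, 0, 0); (0, 0, 0, 0, 0, 1, 0); (1, 1, 1, 1, 1, 1, 1); (0, 0, 0, 0, 0, 1, 1))


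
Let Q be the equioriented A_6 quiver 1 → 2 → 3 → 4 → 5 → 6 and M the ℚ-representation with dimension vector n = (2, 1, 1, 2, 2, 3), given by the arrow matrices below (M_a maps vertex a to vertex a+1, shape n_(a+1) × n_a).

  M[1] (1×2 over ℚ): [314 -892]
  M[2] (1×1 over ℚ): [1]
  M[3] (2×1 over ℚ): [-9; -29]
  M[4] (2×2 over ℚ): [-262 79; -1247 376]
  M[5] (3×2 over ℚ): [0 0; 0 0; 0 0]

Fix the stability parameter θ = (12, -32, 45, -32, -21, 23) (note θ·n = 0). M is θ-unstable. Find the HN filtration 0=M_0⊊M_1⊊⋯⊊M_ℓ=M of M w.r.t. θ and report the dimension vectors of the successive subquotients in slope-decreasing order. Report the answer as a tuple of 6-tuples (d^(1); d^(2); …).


Via rank(M_{q-1}∘⋯∘M_p): M ≅ I[1,1], I[1,5], I[4,5], I[6,6]^3.
μ_θ-semistable layers: μ^(1)=23; μ^(2)=12; μ^(3)=-8/3; μ^(4)=-10; μ^(5)=-21; μ^(6)=-32

((0, 0, 0, 0, 0, 3); (1, 0, 0, 0, 0, 0); (0, 0, 1, 1, 1, 0); (1, 1, 0, 0, 0, 0); (0, 0, 0, 0, 1, 0); (0, 0, 0, 1, 0, 0))


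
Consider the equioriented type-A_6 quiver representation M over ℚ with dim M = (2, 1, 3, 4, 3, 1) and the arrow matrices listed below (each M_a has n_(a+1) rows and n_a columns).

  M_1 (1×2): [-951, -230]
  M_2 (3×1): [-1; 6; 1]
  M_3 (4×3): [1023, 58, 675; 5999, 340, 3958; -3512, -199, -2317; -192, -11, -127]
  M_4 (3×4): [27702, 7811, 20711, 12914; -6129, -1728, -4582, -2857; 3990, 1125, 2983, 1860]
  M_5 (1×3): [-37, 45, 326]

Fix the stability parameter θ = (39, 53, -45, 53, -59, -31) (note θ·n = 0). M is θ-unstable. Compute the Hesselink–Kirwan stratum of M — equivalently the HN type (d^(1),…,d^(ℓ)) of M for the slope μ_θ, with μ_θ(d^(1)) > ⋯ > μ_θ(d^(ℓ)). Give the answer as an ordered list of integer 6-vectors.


Barcode: M ≅ I[1,1], I[1,6], I[3,4], I[3,5], I[4,5]. HN layers by μ_θ (5 steps, strictly decreasing):
  μ^(1)=53; μ^(2)=39; μ^(3)=5/3; μ^(4)=-3; μ^(5)=-45

((0, 0, 0, 1, 0, 0); (1, 0, 0, 0, 0, 0); (1, 1, 1, 1, 1, 1); (0, 0, 0, 2, 2, 0); (0, 0, 2, 0, 0, 0))


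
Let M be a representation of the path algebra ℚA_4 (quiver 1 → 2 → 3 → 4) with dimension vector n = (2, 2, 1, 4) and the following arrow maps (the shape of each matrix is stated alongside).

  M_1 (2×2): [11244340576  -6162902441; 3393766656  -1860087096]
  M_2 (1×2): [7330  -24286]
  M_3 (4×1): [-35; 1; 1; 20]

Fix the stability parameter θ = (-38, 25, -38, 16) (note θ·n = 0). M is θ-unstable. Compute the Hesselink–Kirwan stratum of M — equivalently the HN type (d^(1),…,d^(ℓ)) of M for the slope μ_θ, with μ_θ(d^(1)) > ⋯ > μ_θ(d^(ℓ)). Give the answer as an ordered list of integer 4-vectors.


Interval decomposition of M: I[1,1], I[1,4], I[2,2], I[4,4]^3.
HN type (ℓ=4): μ^(1)=25; μ^(2)=16; μ^(3)=-13/2; μ^(4)=-38

((0, 1, 0, 0); (0, 0, 0, 4); (0, 1, 1, 0); (2, 0, 0, 0))


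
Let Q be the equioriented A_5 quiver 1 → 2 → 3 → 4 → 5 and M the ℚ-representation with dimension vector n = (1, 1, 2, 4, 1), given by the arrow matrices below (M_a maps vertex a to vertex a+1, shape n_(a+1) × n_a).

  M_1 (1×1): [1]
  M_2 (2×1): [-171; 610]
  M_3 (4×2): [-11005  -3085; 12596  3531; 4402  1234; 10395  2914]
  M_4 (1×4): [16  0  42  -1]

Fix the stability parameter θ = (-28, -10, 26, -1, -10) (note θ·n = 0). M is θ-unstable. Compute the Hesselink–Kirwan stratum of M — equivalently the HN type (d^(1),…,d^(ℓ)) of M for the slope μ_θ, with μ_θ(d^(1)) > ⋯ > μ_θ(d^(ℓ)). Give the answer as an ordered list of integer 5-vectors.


Interval decomposition of M: I[1,5], I[3,4], I[4,4]^2.
HN type (ℓ=5): μ^(1)=25/2; μ^(2)=5; μ^(3)=-1; μ^(4)=-10; μ^(5)=-28

((0, 0, 1, 1, 0); (0, 0, 1, 1, 1); (0, 0, 0, 2, 0); (0, 1, 0, 0, 0); (1, 0, 0, 0, 0))


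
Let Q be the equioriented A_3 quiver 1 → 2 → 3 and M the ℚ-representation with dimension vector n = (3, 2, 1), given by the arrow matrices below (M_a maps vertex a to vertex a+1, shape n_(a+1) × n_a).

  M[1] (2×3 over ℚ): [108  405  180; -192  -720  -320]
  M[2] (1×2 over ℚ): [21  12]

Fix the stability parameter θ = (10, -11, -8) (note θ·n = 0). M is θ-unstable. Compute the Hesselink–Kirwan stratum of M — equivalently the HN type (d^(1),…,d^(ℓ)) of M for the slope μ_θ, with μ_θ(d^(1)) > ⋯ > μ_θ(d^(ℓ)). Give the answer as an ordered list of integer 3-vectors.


Interval decomposition of M: I[1,1]^2, I[1,3], I[2,2].
HN type (ℓ=3): μ^(1)=10; μ^(2)=-3; μ^(3)=-11

((2, 0, 0); (1, 1, 1); (0, 1, 0))


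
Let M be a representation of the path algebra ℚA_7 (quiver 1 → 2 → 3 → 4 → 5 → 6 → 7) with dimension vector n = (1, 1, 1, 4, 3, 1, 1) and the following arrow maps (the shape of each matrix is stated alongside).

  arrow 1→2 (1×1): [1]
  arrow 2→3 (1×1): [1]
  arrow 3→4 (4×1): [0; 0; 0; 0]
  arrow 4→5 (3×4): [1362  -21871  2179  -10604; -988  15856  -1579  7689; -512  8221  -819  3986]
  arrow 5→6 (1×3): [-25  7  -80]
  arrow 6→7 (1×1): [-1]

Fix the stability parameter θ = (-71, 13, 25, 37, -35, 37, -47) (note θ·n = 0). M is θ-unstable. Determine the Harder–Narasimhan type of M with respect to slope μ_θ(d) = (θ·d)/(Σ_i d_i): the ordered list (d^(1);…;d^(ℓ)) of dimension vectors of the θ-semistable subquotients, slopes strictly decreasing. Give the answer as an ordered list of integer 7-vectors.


Barcode: M ≅ I[1,3], I[4,4], I[4,5]^2, I[4,7]. HN layers by μ_θ (6 steps, strictly decreasing):
  μ^(1)=37; μ^(2)=25; μ^(3)=13; μ^(4)=1; μ^(5)=-2; μ^(6)=-71

((0, 0, 0, 1, 0, 0, 0); (0, 0, 1, 0, 0, 0, 0); (0, 1, 0, 0, 0, 0, 0); (0, 0, 0, 2, 2, 0, 0); (0, 0, 0, 1, 1, 1, 1); (1, 0, 0, 0, 0, 0, 0))


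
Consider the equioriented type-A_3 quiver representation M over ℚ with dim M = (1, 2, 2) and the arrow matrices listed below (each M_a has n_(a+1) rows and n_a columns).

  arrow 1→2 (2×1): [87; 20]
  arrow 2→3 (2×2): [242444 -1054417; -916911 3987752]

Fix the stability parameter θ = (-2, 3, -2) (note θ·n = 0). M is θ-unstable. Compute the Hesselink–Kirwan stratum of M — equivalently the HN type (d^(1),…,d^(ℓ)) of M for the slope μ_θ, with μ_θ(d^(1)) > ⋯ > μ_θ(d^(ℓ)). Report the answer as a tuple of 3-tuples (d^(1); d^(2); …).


Barcode: M ≅ I[1,3], I[2,3]. HN layers by μ_θ (2 steps, strictly decreasing):
  μ^(1)=1/2; μ^(2)=-2

((0, 2, 2); (1, 0, 0))


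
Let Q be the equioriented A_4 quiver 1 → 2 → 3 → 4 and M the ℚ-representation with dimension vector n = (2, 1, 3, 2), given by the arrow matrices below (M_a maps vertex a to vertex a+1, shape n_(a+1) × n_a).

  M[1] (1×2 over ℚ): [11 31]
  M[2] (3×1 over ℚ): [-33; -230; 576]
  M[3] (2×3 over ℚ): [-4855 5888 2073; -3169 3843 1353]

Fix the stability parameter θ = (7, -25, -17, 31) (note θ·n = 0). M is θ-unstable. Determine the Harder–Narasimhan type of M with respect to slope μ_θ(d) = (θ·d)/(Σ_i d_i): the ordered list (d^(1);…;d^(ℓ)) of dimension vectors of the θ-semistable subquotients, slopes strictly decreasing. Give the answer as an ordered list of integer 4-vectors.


Via rank(M_{q-1}∘⋯∘M_p): M ≅ I[1,1], I[1,4], I[3,3], I[3,4].
μ_θ-semistable layers: μ^(1)=31; μ^(2)=7; μ^(3)=-35/3; μ^(4)=-17

((0, 0, 0, 2); (1, 0, 0, 0); (1, 1, 1, 0); (0, 0, 2, 0))


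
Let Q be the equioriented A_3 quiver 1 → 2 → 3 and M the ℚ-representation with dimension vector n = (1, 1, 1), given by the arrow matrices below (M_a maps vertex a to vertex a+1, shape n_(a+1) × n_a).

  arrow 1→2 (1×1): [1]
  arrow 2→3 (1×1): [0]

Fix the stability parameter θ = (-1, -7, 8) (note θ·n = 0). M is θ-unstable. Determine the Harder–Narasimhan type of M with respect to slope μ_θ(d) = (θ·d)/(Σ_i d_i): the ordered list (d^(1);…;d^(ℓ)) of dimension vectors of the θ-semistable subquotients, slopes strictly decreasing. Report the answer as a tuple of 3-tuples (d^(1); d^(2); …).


Via rank(M_{q-1}∘⋯∘M_p): M ≅ I[1,2], I[3,3].
μ_θ-semistable layers: μ^(1)=8; μ^(2)=-4

((0, 0, 1); (1, 1, 0))
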